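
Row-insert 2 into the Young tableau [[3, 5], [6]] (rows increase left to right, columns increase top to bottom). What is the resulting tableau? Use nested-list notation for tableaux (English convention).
In row 1, 2 replaces 3 (the leftmost entry greater than 2); 3 is bumped to row 2. In row 2, 3 replaces 6 (the leftmost entry greater than 3); 6 is bumped to row 3. 6 starts a new row 3. The new tableau is [[2, 5], [3], [6]].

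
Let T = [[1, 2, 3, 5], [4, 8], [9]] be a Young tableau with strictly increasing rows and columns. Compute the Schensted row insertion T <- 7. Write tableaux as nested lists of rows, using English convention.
7 is larger than every entry of row 1, so it is appended to row 1. The new tableau is [[1, 2, 3, 5, 7], [4, 8], [9]].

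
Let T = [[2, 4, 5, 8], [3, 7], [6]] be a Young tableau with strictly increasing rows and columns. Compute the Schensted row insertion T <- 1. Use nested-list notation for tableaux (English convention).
[[1, 4, 5, 8], [2, 7], [3], [6]]

In row 1, 1 replaces 2 (the leftmost entry greater than 1); 2 is bumped to row 2. In row 2, 2 replaces 3 (the leftmost entry greater than 2); 3 is bumped to row 3. In row 3, 3 replaces 6 (the leftmost entry greater than 3); 6 is bumped to row 4. 6 starts a new row 4. The new tableau is [[1, 4, 5, 8], [2, 7], [3], [6]].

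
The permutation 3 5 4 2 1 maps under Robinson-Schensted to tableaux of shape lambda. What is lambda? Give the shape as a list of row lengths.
[2, 1, 1, 1]

Row-insert each entry into an empty tableau.

After inserting 3: P = [[3]].
After inserting 5: P = [[3, 5]].
After inserting 4: P = [[3, 4], [5]].
After inserting 2: P = [[2, 4], [3], [5]].
After inserting 1: P = [[1, 4], [2], [3], [5]].

The final insertion tableau P = [[1, 4], [2], [3], [5]] has shape [2, 1, 1, 1].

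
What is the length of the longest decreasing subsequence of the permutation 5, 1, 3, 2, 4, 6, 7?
3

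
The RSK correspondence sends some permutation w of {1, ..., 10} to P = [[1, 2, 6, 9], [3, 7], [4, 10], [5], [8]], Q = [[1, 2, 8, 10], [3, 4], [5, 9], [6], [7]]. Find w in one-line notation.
8 10 1 5 4 3 2 7 6 9

Reverse the RSK construction: for i from n down to 1, find the cell of Q containing i, remove the entry at that cell from P, and reverse-bump it up through P; the value ejected from row 1 is w(i).

Step i=10: Q has 10 at row 1, column 4; remove that cell from P, ejecting 9. So w(10) = 9. P is now [[1, 2, 6], [3, 7], [4, 10], [5], [8]].
Step i=9: Q has 9 at row 3, column 2; remove 10 from row 3 of P and reverse-bump: 10 enters row 2 and ejects 7; 7 enters row 1 and ejects 6. So w(9) = 6. P is now [[1, 2, 7], [3, 10], [4], [5], [8]].
Step i=8: Q has 8 at row 1, column 3; remove that cell from P, ejecting 7. So w(8) = 7. P is now [[1, 2], [3, 10], [4], [5], [8]].
Step i=7: Q has 7 at row 5, column 1; remove 8 from row 5 of P and reverse-bump: 8 enters row 4 and ejects 5; 5 enters row 3 and ejects 4; 4 enters row 2 and ejects 3; 3 enters row 1 and ejects 2. So w(7) = 2. P is now [[1, 3], [4, 10], [5], [8]].
Step i=6: Q has 6 at row 4, column 1; remove 8 from row 4 of P and reverse-bump: 8 enters row 3 and ejects 5; 5 enters row 2 and ejects 4; 4 enters row 1 and ejects 3. So w(6) = 3. P is now [[1, 4], [5, 10], [8]].
Step i=5: Q has 5 at row 3, column 1; remove 8 from row 3 of P and reverse-bump: 8 enters row 2 and ejects 5; 5 enters row 1 and ejects 4. So w(5) = 4. P is now [[1, 5], [8, 10]].
Step i=4: Q has 4 at row 2, column 2; remove 10 from row 2 of P and reverse-bump: 10 enters row 1 and ejects 5. So w(4) = 5. P is now [[1, 10], [8]].
Step i=3: Q has 3 at row 2, column 1; remove 8 from row 2 of P and reverse-bump: 8 enters row 1 and ejects 1. So w(3) = 1. P is now [[8, 10]].
Step i=2: Q has 2 at row 1, column 2; remove that cell from P, ejecting 10. So w(2) = 10. P is now [[8]].
Step i=1: Q has 1 at row 1, column 1; remove that cell from P, ejecting 8. So w(1) = 8. P is now [].

So w = 8 10 1 5 4 3 2 7 6 9.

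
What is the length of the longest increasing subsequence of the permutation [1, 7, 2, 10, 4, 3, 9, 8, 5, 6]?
5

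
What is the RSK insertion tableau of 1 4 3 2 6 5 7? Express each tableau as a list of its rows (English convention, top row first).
P = [[1, 2, 5, 7], [3, 6], [4]]

Insert 1: appended to row 1. P = [[1]].
Insert 4: appended to row 1. P = [[1, 4]].
Insert 3: 3 bumps 4 from row 1; 4 starts row 2. P = [[1, 3], [4]].
Insert 2: 2 bumps 3 from row 1; 3 bumps 4 from row 2; 4 starts row 3. P = [[1, 2], [3], [4]].
Insert 6: appended to row 1. P = [[1, 2, 6], [3], [4]].
Insert 5: 5 bumps 6 from row 1; 6 appends to row 2. P = [[1, 2, 5], [3, 6], [4]].
Insert 7: appended to row 1. P = [[1, 2, 5, 7], [3, 6], [4]].

So P = [[1, 2, 5, 7], [3, 6], [4]].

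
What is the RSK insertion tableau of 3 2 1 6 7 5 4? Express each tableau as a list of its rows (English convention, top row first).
P = [[1, 4, 7], [2, 5], [3, 6]]

Insert 3: appended to row 1. P = [[3]].
Insert 2: 2 bumps 3 from row 1; 3 starts row 2. P = [[2], [3]].
Insert 1: 1 bumps 2 from row 1; 2 bumps 3 from row 2; 3 starts row 3. P = [[1], [2], [3]].
Insert 6: appended to row 1. P = [[1, 6], [2], [3]].
Insert 7: appended to row 1. P = [[1, 6, 7], [2], [3]].
Insert 5: 5 bumps 6 from row 1; 6 appends to row 2. P = [[1, 5, 7], [2, 6], [3]].
Insert 4: 4 bumps 5 from row 1; 5 bumps 6 from row 2; 6 appends to row 3. P = [[1, 4, 7], [2, 5], [3, 6]].

So P = [[1, 4, 7], [2, 5], [3, 6]].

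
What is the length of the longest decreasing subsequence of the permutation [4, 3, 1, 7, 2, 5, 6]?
3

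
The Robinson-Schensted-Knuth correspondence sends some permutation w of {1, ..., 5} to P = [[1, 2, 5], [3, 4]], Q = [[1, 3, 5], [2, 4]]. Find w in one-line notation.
Reverse the RSK construction: for i from n down to 1, find the cell of Q containing i, remove the entry at that cell from P, and reverse-bump it up through P; the value ejected from row 1 is w(i).

Step i=5: Q has 5 at row 1, column 3; remove that cell from P, ejecting 5. So w(5) = 5. P is now [[1, 2], [3, 4]].
Step i=4: Q has 4 at row 2, column 2; remove 4 from row 2 of P and reverse-bump: 4 enters row 1 and ejects 2. So w(4) = 2. P is now [[1, 4], [3]].
Step i=3: Q has 3 at row 1, column 2; remove that cell from P, ejecting 4. So w(3) = 4. P is now [[1], [3]].
Step i=2: Q has 2 at row 2, column 1; remove 3 from row 2 of P and reverse-bump: 3 enters row 1 and ejects 1. So w(2) = 1. P is now [[3]].
Step i=1: Q has 1 at row 1, column 1; remove that cell from P, ejecting 3. So w(1) = 3. P is now [].

So w = 3 1 4 2 5.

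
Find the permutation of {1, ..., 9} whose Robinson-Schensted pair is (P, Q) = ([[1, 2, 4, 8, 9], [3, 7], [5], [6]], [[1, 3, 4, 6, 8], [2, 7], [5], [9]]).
Reverse the RSK construction: for i from n down to 1, find the cell of Q containing i, remove the entry at that cell from P, and reverse-bump it up through P; the value ejected from row 1 is w(i).

Step i=9: Q has 9 at row 4, column 1; remove 6 from row 4 of P and reverse-bump: 6 enters row 3 and ejects 5; 5 enters row 2 and ejects 3; 3 enters row 1 and ejects 2. So w(9) = 2. P is now [[1, 3, 4, 8, 9], [5, 7], [6]].
Step i=8: Q has 8 at row 1, column 5; remove that cell from P, ejecting 9. So w(8) = 9. P is now [[1, 3, 4, 8], [5, 7], [6]].
Step i=7: Q has 7 at row 2, column 2; remove 7 from row 2 of P and reverse-bump: 7 enters row 1 and ejects 4. So w(7) = 4. P is now [[1, 3, 7, 8], [5], [6]].
Step i=6: Q has 6 at row 1, column 4; remove that cell from P, ejecting 8. So w(6) = 8. P is now [[1, 3, 7], [5], [6]].
Step i=5: Q has 5 at row 3, column 1; remove 6 from row 3 of P and reverse-bump: 6 enters row 2 and ejects 5; 5 enters row 1 and ejects 3. So w(5) = 3. P is now [[1, 5, 7], [6]].
Step i=4: Q has 4 at row 1, column 3; remove that cell from P, ejecting 7. So w(4) = 7. P is now [[1, 5], [6]].
Step i=3: Q has 3 at row 1, column 2; remove that cell from P, ejecting 5. So w(3) = 5. P is now [[1], [6]].
Step i=2: Q has 2 at row 2, column 1; remove 6 from row 2 of P and reverse-bump: 6 enters row 1 and ejects 1. So w(2) = 1. P is now [[6]].
Step i=1: Q has 1 at row 1, column 1; remove that cell from P, ejecting 6. So w(1) = 6. P is now [].

So w = 6 1 5 7 3 8 4 9 2.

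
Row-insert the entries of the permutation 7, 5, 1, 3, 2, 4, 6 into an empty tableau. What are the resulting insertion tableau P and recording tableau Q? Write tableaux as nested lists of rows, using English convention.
P = [[1, 2, 4, 6], [3], [5], [7]], Q = [[1, 4, 6, 7], [2], [3], [5]]

Insert each entry of the permutation into P by Schensted row insertion, recording in Q the position of each new cell.

After inserting 7: P = [[7]].
After inserting 5: P = [[5], [7]].
After inserting 1: P = [[1], [5], [7]].
After inserting 3: P = [[1, 3], [5], [7]].
After inserting 2: P = [[1, 2], [3], [5], [7]].
After inserting 4: P = [[1, 2, 4], [3], [5], [7]].
After inserting 6: P = [[1, 2, 4, 6], [3], [5], [7]].

So P = [[1, 2, 4, 6], [3], [5], [7]], Q = [[1, 4, 6, 7], [2], [3], [5]].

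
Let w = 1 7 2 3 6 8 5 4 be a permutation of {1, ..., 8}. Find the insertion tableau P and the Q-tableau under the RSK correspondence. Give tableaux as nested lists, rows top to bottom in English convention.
P = [[1, 2, 3, 4, 8], [5], [6], [7]], Q = [[1, 2, 4, 5, 6], [3], [7], [8]]

Insert each entry of the permutation into P by Schensted row insertion, recording in Q the position of each new cell.

After inserting 1: P = [[1]].
After inserting 7: P = [[1, 7]].
After inserting 2: P = [[1, 2], [7]].
After inserting 3: P = [[1, 2, 3], [7]].
After inserting 6: P = [[1, 2, 3, 6], [7]].
After inserting 8: P = [[1, 2, 3, 6, 8], [7]].
After inserting 5: P = [[1, 2, 3, 5, 8], [6], [7]].
After inserting 4: P = [[1, 2, 3, 4, 8], [5], [6], [7]].

So P = [[1, 2, 3, 4, 8], [5], [6], [7]], Q = [[1, 2, 4, 5, 6], [3], [7], [8]].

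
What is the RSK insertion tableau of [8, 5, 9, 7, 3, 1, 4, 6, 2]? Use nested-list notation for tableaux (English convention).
P = [[1, 2, 6], [3, 4], [5, 7], [8, 9]]

Insert 8: appended to row 1. P = [[8]].
Insert 5: 5 bumps 8 from row 1; 8 starts row 2. P = [[5], [8]].
Insert 9: appended to row 1. P = [[5, 9], [8]].
Insert 7: 7 bumps 9 from row 1; 9 appends to row 2. P = [[5, 7], [8, 9]].
Insert 3: 3 bumps 5 from row 1; 5 bumps 8 from row 2; 8 starts row 3. P = [[3, 7], [5, 9], [8]].
Insert 1: 1 bumps 3 from row 1; 3 bumps 5 from row 2; 5 bumps 8 from row 3; 8 starts row 4. P = [[1, 7], [3, 9], [5], [8]].
Insert 4: 4 bumps 7 from row 1; 7 bumps 9 from row 2; 9 appends to row 3. P = [[1, 4], [3, 7], [5, 9], [8]].
Insert 6: appended to row 1. P = [[1, 4, 6], [3, 7], [5, 9], [8]].
Insert 2: 2 bumps 4 from row 1; 4 bumps 7 from row 2; 7 bumps 9 from row 3; 9 appends to row 4. P = [[1, 2, 6], [3, 4], [5, 7], [8, 9]].

So P = [[1, 2, 6], [3, 4], [5, 7], [8, 9]].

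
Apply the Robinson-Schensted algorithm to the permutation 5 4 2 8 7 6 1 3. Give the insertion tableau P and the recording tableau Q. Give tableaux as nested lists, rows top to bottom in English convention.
Insert each entry of the permutation into P by Schensted row insertion, recording in Q the position of each new cell.

Insert 5: appended to row 1. P = [[5]], Q = [[1]].
Insert 4: 4 bumps 5 from row 1; 5 starts row 2. P = [[4], [5]], Q = [[1], [2]].
Insert 2: 2 bumps 4 from row 1; 4 bumps 5 from row 2; 5 starts row 3. P = [[2], [4], [5]], Q = [[1], [2], [3]].
Insert 8: appended to row 1. P = [[2, 8], [4], [5]], Q = [[1, 4], [2], [3]].
Insert 7: 7 bumps 8 from row 1; 8 appends to row 2. P = [[2, 7], [4, 8], [5]], Q = [[1, 4], [2, 5], [3]].
Insert 6: 6 bumps 7 from row 1; 7 bumps 8 from row 2; 8 appends to row 3. P = [[2, 6], [4, 7], [5, 8]], Q = [[1, 4], [2, 5], [3, 6]].
Insert 1: 1 bumps 2 from row 1; 2 bumps 4 from row 2; 4 bumps 5 from row 3; 5 starts row 4. P = [[1, 6], [2, 7], [4, 8], [5]], Q = [[1, 4], [2, 5], [3, 6], [7]].
Insert 3: 3 bumps 6 from row 1; 6 bumps 7 from row 2; 7 bumps 8 from row 3; 8 appends to row 4. P = [[1, 3], [2, 6], [4, 7], [5, 8]], Q = [[1, 4], [2, 5], [3, 6], [7, 8]].

So P = [[1, 3], [2, 6], [4, 7], [5, 8]], Q = [[1, 4], [2, 5], [3, 6], [7, 8]].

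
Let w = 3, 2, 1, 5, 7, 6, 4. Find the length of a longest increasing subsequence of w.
3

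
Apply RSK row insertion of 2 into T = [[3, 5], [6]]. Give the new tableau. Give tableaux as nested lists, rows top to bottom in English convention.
In row 1, 2 replaces 3 (the leftmost entry greater than 2); 3 is bumped to row 2. In row 2, 3 replaces 6 (the leftmost entry greater than 3); 6 is bumped to row 3. 6 starts a new row 3. The new tableau is [[2, 5], [3], [6]].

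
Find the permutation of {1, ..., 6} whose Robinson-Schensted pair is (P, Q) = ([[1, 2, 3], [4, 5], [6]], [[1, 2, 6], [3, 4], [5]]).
Reverse RSK: for i = n, n-1, ..., 1, locate i in Q, remove the corresponding corner cell from P, and reverse-bump its entry up through P; the value ejected from row 1 is w(i).

So w = 4 6 1 5 2 3.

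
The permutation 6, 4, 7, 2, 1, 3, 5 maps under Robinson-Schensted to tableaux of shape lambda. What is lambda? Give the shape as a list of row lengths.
RSK row insertion gives P = [[1, 3, 5], [2, 7], [4], [6]], which has shape [3, 2, 1, 1].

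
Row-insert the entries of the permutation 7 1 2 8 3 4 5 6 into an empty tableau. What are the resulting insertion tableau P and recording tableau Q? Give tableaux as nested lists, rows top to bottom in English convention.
P = [[1, 2, 3, 4, 5, 6], [7, 8]], Q = [[1, 3, 4, 6, 7, 8], [2, 5]]

Insert each entry of the permutation into P by Schensted row insertion, recording in Q the position of each new cell.

Insert 7: appended to row 1. P = [[7]].
Insert 1: 1 bumps 7 from row 1; 7 starts row 2. P = [[1], [7]].
Insert 2: appended to row 1. P = [[1, 2], [7]].
Insert 8: appended to row 1. P = [[1, 2, 8], [7]].
Insert 3: 3 bumps 8 from row 1; 8 appends to row 2. P = [[1, 2, 3], [7, 8]].
Insert 4: appended to row 1. P = [[1, 2, 3, 4], [7, 8]].
Insert 5: appended to row 1. P = [[1, 2, 3, 4, 5], [7, 8]].
Insert 6: appended to row 1. P = [[1, 2, 3, 4, 5, 6], [7, 8]].

So P = [[1, 2, 3, 4, 5, 6], [7, 8]], Q = [[1, 3, 4, 6, 7, 8], [2, 5]].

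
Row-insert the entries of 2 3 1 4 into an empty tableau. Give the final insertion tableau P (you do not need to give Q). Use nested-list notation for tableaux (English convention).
P = [[1, 3, 4], [2]]

Insert 2: appended to row 1. P = [[2]].
Insert 3: appended to row 1. P = [[2, 3]].
Insert 1: 1 bumps 2 from row 1; 2 starts row 2. P = [[1, 3], [2]].
Insert 4: appended to row 1. P = [[1, 3, 4], [2]].

So P = [[1, 3, 4], [2]].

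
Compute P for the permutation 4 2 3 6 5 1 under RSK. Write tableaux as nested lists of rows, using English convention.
Insert 4: appended to row 1. P = [[4]].
Insert 2: 2 bumps 4 from row 1; 4 starts row 2. P = [[2], [4]].
Insert 3: appended to row 1. P = [[2, 3], [4]].
Insert 6: appended to row 1. P = [[2, 3, 6], [4]].
Insert 5: 5 bumps 6 from row 1; 6 appends to row 2. P = [[2, 3, 5], [4, 6]].
Insert 1: 1 bumps 2 from row 1; 2 bumps 4 from row 2; 4 starts row 3. P = [[1, 3, 5], [2, 6], [4]].

So P = [[1, 3, 5], [2, 6], [4]].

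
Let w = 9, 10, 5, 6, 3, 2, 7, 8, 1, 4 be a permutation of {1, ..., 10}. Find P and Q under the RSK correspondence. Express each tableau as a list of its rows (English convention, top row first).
P = [[1, 4, 7, 8], [2, 6], [3, 10], [5], [9]], Q = [[1, 2, 7, 8], [3, 4], [5, 10], [6], [9]]

Insert each entry of the permutation into P by Schensted row insertion, recording in Q the position of each new cell.

After inserting 9: P = [[9]].
After inserting 10: P = [[9, 10]].
After inserting 5: P = [[5, 10], [9]].
After inserting 6: P = [[5, 6], [9, 10]].
After inserting 3: P = [[3, 6], [5, 10], [9]].
After inserting 2: P = [[2, 6], [3, 10], [5], [9]].
After inserting 7: P = [[2, 6, 7], [3, 10], [5], [9]].
After inserting 8: P = [[2, 6, 7, 8], [3, 10], [5], [9]].
After inserting 1: P = [[1, 6, 7, 8], [2, 10], [3], [5], [9]].
After inserting 4: P = [[1, 4, 7, 8], [2, 6], [3, 10], [5], [9]].

So P = [[1, 4, 7, 8], [2, 6], [3, 10], [5], [9]], Q = [[1, 2, 7, 8], [3, 4], [5, 10], [6], [9]].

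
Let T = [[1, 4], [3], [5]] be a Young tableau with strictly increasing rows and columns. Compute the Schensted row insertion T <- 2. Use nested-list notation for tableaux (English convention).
[[1, 2], [3, 4], [5]]

In row 1, 2 replaces 4 (the leftmost entry greater than 2); 4 is bumped to row 2. 4 is appended to row 2. The new tableau is [[1, 2], [3, 4], [5]].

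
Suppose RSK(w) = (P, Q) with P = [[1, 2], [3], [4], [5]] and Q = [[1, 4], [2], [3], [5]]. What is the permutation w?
5 4 1 3 2

Reverse RSK: for i = n, n-1, ..., 1, locate i in Q, remove the corresponding corner cell from P, and reverse-bump its entry up through P; the value ejected from row 1 is w(i).

So w = 5 4 1 3 2.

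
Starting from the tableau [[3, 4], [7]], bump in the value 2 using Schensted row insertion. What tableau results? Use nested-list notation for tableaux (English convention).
In row 1, 2 replaces 3 (the leftmost entry greater than 2); 3 is bumped to row 2. In row 2, 3 replaces 7 (the leftmost entry greater than 3); 7 is bumped to row 3. 7 starts a new row 3. The new tableau is [[2, 4], [3], [7]].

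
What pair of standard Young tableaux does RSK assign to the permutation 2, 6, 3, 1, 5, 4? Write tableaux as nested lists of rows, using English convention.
P = [[1, 3, 4], [2, 5], [6]], Q = [[1, 2, 5], [3, 6], [4]]

Insert each entry of the permutation into P by Schensted row insertion, recording in Q the position of each new cell.

Insert 2: appended to row 1. P = [[2]].
Insert 6: appended to row 1. P = [[2, 6]].
Insert 3: 3 bumps 6 from row 1; 6 starts row 2. P = [[2, 3], [6]].
Insert 1: 1 bumps 2 from row 1; 2 bumps 6 from row 2; 6 starts row 3. P = [[1, 3], [2], [6]].
Insert 5: appended to row 1. P = [[1, 3, 5], [2], [6]].
Insert 4: 4 bumps 5 from row 1; 5 appends to row 2. P = [[1, 3, 4], [2, 5], [6]].

So P = [[1, 3, 4], [2, 5], [6]], Q = [[1, 2, 5], [3, 6], [4]].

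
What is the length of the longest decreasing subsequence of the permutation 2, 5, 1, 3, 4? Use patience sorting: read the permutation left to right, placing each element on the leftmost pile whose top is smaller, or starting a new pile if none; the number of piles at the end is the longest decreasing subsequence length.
2

2: new pile. tops = [2]
5: onto pile 1 (replacing 2). tops = [5]
1: new pile. tops = [5, 1]
3: onto pile 2 (replacing 1). tops = [5, 3]
4: onto pile 2 (replacing 3). tops = [5, 4]

2 piles, so the longest decreasing subsequence has length 2.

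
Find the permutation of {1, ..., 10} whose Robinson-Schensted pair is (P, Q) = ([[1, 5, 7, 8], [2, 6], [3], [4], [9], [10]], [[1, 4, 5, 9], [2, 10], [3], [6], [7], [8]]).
Reverse RSK: for i = n, n-1, ..., 1, locate i in Q, remove the corresponding corner cell from P, and reverse-bump its entry up through P; the value ejected from row 1 is w(i).

So w = 10 9 4 6 7 3 2 1 8 5.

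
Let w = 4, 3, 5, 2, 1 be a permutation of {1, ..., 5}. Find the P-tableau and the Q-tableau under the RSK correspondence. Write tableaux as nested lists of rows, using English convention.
P = [[1, 5], [2], [3], [4]], Q = [[1, 3], [2], [4], [5]]

Insert each entry of the permutation into P by Schensted row insertion, recording in Q the position of each new cell.

Insert 4: appended to row 1. P = [[4]], Q = [[1]].
Insert 3: 3 bumps 4 from row 1; 4 starts row 2. P = [[3], [4]], Q = [[1], [2]].
Insert 5: appended to row 1. P = [[3, 5], [4]], Q = [[1, 3], [2]].
Insert 2: 2 bumps 3 from row 1; 3 bumps 4 from row 2; 4 starts row 3. P = [[2, 5], [3], [4]], Q = [[1, 3], [2], [4]].
Insert 1: 1 bumps 2 from row 1; 2 bumps 3 from row 2; 3 bumps 4 from row 3; 4 starts row 4. P = [[1, 5], [2], [3], [4]], Q = [[1, 3], [2], [4], [5]].

So P = [[1, 5], [2], [3], [4]], Q = [[1, 3], [2], [4], [5]].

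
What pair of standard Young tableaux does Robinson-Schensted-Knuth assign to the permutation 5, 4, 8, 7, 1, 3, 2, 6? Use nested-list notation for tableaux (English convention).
Insert each entry of the permutation into P by Schensted row insertion, recording in Q the position of each new cell.

Insert 5: appended to row 1. P = [[5]].
Insert 4: 4 bumps 5 from row 1; 5 starts row 2. P = [[4], [5]].
Insert 8: appended to row 1. P = [[4, 8], [5]].
Insert 7: 7 bumps 8 from row 1; 8 appends to row 2. P = [[4, 7], [5, 8]].
Insert 1: 1 bumps 4 from row 1; 4 bumps 5 from row 2; 5 starts row 3. P = [[1, 7], [4, 8], [5]].
Insert 3: 3 bumps 7 from row 1; 7 bumps 8 from row 2; 8 appends to row 3. P = [[1, 3], [4, 7], [5, 8]].
Insert 2: 2 bumps 3 from row 1; 3 bumps 4 from row 2; 4 bumps 5 from row 3; 5 starts row 4. P = [[1, 2], [3, 7], [4, 8], [5]].
Insert 6: appended to row 1. P = [[1, 2, 6], [3, 7], [4, 8], [5]].

So P = [[1, 2, 6], [3, 7], [4, 8], [5]], Q = [[1, 3, 8], [2, 4], [5, 6], [7]].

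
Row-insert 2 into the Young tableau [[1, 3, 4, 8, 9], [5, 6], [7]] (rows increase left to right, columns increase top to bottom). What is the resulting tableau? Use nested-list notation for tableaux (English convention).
In row 1, 2 replaces 3 (the leftmost entry greater than 2); 3 is bumped to row 2. In row 2, 3 replaces 5 (the leftmost entry greater than 3); 5 is bumped to row 3. In row 3, 5 replaces 7 (the leftmost entry greater than 5); 7 is bumped to row 4. 7 starts a new row 4. The new tableau is [[1, 2, 4, 8, 9], [3, 6], [5], [7]].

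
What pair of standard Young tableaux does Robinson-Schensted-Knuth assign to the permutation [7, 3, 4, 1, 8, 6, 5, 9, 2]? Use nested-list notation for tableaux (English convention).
Insert each entry of the permutation into P by Schensted row insertion, recording in Q the position of each new cell.

After inserting 7: P = [[7]].
After inserting 3: P = [[3], [7]].
After inserting 4: P = [[3, 4], [7]].
After inserting 1: P = [[1, 4], [3], [7]].
After inserting 8: P = [[1, 4, 8], [3], [7]].
After inserting 6: P = [[1, 4, 6], [3, 8], [7]].
After inserting 5: P = [[1, 4, 5], [3, 6], [7, 8]].
After inserting 9: P = [[1, 4, 5, 9], [3, 6], [7, 8]].
After inserting 2: P = [[1, 2, 5, 9], [3, 4], [6, 8], [7]].

So P = [[1, 2, 5, 9], [3, 4], [6, 8], [7]], Q = [[1, 3, 5, 8], [2, 6], [4, 7], [9]].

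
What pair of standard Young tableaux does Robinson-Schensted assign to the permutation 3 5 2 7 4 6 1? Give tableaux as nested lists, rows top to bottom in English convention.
Insert each entry of the permutation into P by Schensted row insertion, recording in Q the position of each new cell.

Insert 3: appended to row 1. P = [[3]].
Insert 5: appended to row 1. P = [[3, 5]].
Insert 2: 2 bumps 3 from row 1; 3 starts row 2. P = [[2, 5], [3]].
Insert 7: appended to row 1. P = [[2, 5, 7], [3]].
Insert 4: 4 bumps 5 from row 1; 5 appends to row 2. P = [[2, 4, 7], [3, 5]].
Insert 6: 6 bumps 7 from row 1; 7 appends to row 2. P = [[2, 4, 6], [3, 5, 7]].
Insert 1: 1 bumps 2 from row 1; 2 bumps 3 from row 2; 3 starts row 3. P = [[1, 4, 6], [2, 5, 7], [3]].

So P = [[1, 4, 6], [2, 5, 7], [3]], Q = [[1, 2, 4], [3, 5, 6], [7]].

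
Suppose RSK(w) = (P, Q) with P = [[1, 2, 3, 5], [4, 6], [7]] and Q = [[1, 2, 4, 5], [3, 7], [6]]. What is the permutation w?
1 7 2 4 6 3 5

Reverse the RSK construction: for i from n down to 1, find the cell of Q containing i, remove the entry at that cell from P, and reverse-bump it up through P; the value ejected from row 1 is w(i).

Step i=7: Q has 7 at row 2, column 2; remove 6 from row 2 of P and reverse-bump: 6 enters row 1 and ejects 5. So w(7) = 5. P is now [[1, 2, 3, 6], [4], [7]].
Step i=6: Q has 6 at row 3, column 1; remove 7 from row 3 of P and reverse-bump: 7 enters row 2 and ejects 4; 4 enters row 1 and ejects 3. So w(6) = 3. P is now [[1, 2, 4, 6], [7]].
Step i=5: Q has 5 at row 1, column 4; remove that cell from P, ejecting 6. So w(5) = 6. P is now [[1, 2, 4], [7]].
Step i=4: Q has 4 at row 1, column 3; remove that cell from P, ejecting 4. So w(4) = 4. P is now [[1, 2], [7]].
Step i=3: Q has 3 at row 2, column 1; remove 7 from row 2 of P and reverse-bump: 7 enters row 1 and ejects 2. So w(3) = 2. P is now [[1, 7]].
Step i=2: Q has 2 at row 1, column 2; remove that cell from P, ejecting 7. So w(2) = 7. P is now [[1]].
Step i=1: Q has 1 at row 1, column 1; remove that cell from P, ejecting 1. So w(1) = 1. P is now [].

So w = 1 7 2 4 6 3 5.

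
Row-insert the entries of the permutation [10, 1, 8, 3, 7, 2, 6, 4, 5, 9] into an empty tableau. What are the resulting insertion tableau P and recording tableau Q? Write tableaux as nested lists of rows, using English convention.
P = [[1, 2, 4, 5, 9], [3, 6], [7], [8], [10]], Q = [[1, 3, 5, 9, 10], [2, 7], [4], [6], [8]]

Insert each entry of the permutation into P by Schensted row insertion, recording in Q the position of each new cell.

Insert 10: appended to row 1. P = [[10]], Q = [[1]].
Insert 1: 1 bumps 10 from row 1; 10 starts row 2. P = [[1], [10]], Q = [[1], [2]].
Insert 8: appended to row 1. P = [[1, 8], [10]], Q = [[1, 3], [2]].
Insert 3: 3 bumps 8 from row 1; 8 bumps 10 from row 2; 10 starts row 3. P = [[1, 3], [8], [10]], Q = [[1, 3], [2], [4]].
Insert 7: appended to row 1. P = [[1, 3, 7], [8], [10]], Q = [[1, 3, 5], [2], [4]].
Insert 2: 2 bumps 3 from row 1; 3 bumps 8 from row 2; 8 bumps 10 from row 3; 10 starts row 4. P = [[1, 2, 7], [3], [8], [10]], Q = [[1, 3, 5], [2], [4], [6]].
Insert 6: 6 bumps 7 from row 1; 7 appends to row 2. P = [[1, 2, 6], [3, 7], [8], [10]], Q = [[1, 3, 5], [2, 7], [4], [6]].
Insert 4: 4 bumps 6 from row 1; 6 bumps 7 from row 2; 7 bumps 8 from row 3; 8 bumps 10 from row 4; 10 starts row 5. P = [[1, 2, 4], [3, 6], [7], [8], [10]], Q = [[1, 3, 5], [2, 7], [4], [6], [8]].
Insert 5: appended to row 1. P = [[1, 2, 4, 5], [3, 6], [7], [8], [10]], Q = [[1, 3, 5, 9], [2, 7], [4], [6], [8]].
Insert 9: appended to row 1. P = [[1, 2, 4, 5, 9], [3, 6], [7], [8], [10]], Q = [[1, 3, 5, 9, 10], [2, 7], [4], [6], [8]].

So P = [[1, 2, 4, 5, 9], [3, 6], [7], [8], [10]], Q = [[1, 3, 5, 9, 10], [2, 7], [4], [6], [8]].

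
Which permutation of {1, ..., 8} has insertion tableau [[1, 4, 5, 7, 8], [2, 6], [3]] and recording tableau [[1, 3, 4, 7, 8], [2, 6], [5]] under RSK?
3 2 4 6 1 5 7 8

Reverse RSK: for i = n, n-1, ..., 1, locate i in Q, remove the corresponding corner cell from P, and reverse-bump its entry up through P; the value ejected from row 1 is w(i).

So w = 3 2 4 6 1 5 7 8.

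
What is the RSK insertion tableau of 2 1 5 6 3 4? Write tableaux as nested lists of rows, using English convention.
P = [[1, 3, 4], [2, 5, 6]]

Insert 2: appended to row 1. P = [[2]].
Insert 1: 1 bumps 2 from row 1; 2 starts row 2. P = [[1], [2]].
Insert 5: appended to row 1. P = [[1, 5], [2]].
Insert 6: appended to row 1. P = [[1, 5, 6], [2]].
Insert 3: 3 bumps 5 from row 1; 5 appends to row 2. P = [[1, 3, 6], [2, 5]].
Insert 4: 4 bumps 6 from row 1; 6 appends to row 2. P = [[1, 3, 4], [2, 5, 6]].

So P = [[1, 3, 4], [2, 5, 6]].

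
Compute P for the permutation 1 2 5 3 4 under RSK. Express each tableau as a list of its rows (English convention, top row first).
Insert 1: appended to row 1. P = [[1]].
Insert 2: appended to row 1. P = [[1, 2]].
Insert 5: appended to row 1. P = [[1, 2, 5]].
Insert 3: 3 bumps 5 from row 1; 5 starts row 2. P = [[1, 2, 3], [5]].
Insert 4: appended to row 1. P = [[1, 2, 3, 4], [5]].

So P = [[1, 2, 3, 4], [5]].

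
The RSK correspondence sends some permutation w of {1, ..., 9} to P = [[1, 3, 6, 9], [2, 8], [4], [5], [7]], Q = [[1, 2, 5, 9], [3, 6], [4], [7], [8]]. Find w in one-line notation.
2 7 5 4 8 6 3 1 9

Reverse the RSK construction: for i from n down to 1, find the cell of Q containing i, remove the entry at that cell from P, and reverse-bump it up through P; the value ejected from row 1 is w(i).

Step i=9: Q has 9 at row 1, column 4; remove that cell from P, ejecting 9. So w(9) = 9. P is now [[1, 3, 6], [2, 8], [4], [5], [7]].
Step i=8: Q has 8 at row 5, column 1; remove 7 from row 5 of P and reverse-bump: 7 enters row 4 and ejects 5; 5 enters row 3 and ejects 4; 4 enters row 2 and ejects 2; 2 enters row 1 and ejects 1. So w(8) = 1. P is now [[2, 3, 6], [4, 8], [5], [7]].
Step i=7: Q has 7 at row 4, column 1; remove 7 from row 4 of P and reverse-bump: 7 enters row 3 and ejects 5; 5 enters row 2 and ejects 4; 4 enters row 1 and ejects 3. So w(7) = 3. P is now [[2, 4, 6], [5, 8], [7]].
Step i=6: Q has 6 at row 2, column 2; remove 8 from row 2 of P and reverse-bump: 8 enters row 1 and ejects 6. So w(6) = 6. P is now [[2, 4, 8], [5], [7]].
Step i=5: Q has 5 at row 1, column 3; remove that cell from P, ejecting 8. So w(5) = 8. P is now [[2, 4], [5], [7]].
Step i=4: Q has 4 at row 3, column 1; remove 7 from row 3 of P and reverse-bump: 7 enters row 2 and ejects 5; 5 enters row 1 and ejects 4. So w(4) = 4. P is now [[2, 5], [7]].
Step i=3: Q has 3 at row 2, column 1; remove 7 from row 2 of P and reverse-bump: 7 enters row 1 and ejects 5. So w(3) = 5. P is now [[2, 7]].
Step i=2: Q has 2 at row 1, column 2; remove that cell from P, ejecting 7. So w(2) = 7. P is now [[2]].
Step i=1: Q has 1 at row 1, column 1; remove that cell from P, ejecting 2. So w(1) = 2. P is now [].

So w = 2 7 5 4 8 6 3 1 9.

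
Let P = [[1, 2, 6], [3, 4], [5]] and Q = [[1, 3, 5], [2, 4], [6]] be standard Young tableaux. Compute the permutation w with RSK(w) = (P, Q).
Reverse the RSK construction: for i from n down to 1, find the cell of Q containing i, remove the entry at that cell from P, and reverse-bump it up through P; the value ejected from row 1 is w(i).

Step i=6: Q has 6 at row 3, column 1; remove 5 from row 3 of P and reverse-bump: 5 enters row 2 and ejects 4; 4 enters row 1 and ejects 2. So w(6) = 2. P is now [[1, 4, 6], [3, 5]].
Step i=5: Q has 5 at row 1, column 3; remove that cell from P, ejecting 6. So w(5) = 6. P is now [[1, 4], [3, 5]].
Step i=4: Q has 4 at row 2, column 2; remove 5 from row 2 of P and reverse-bump: 5 enters row 1 and ejects 4. So w(4) = 4. P is now [[1, 5], [3]].
Step i=3: Q has 3 at row 1, column 2; remove that cell from P, ejecting 5. So w(3) = 5. P is now [[1], [3]].
Step i=2: Q has 2 at row 2, column 1; remove 3 from row 2 of P and reverse-bump: 3 enters row 1 and ejects 1. So w(2) = 1. P is now [[3]].
Step i=1: Q has 1 at row 1, column 1; remove that cell from P, ejecting 3. So w(1) = 3. P is now [].

So w = 3 1 5 4 6 2.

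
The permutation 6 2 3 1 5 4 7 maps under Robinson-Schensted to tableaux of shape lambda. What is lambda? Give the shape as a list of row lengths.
Row-insert each entry into an empty tableau.

After inserting 6: P = [[6]].
After inserting 2: P = [[2], [6]].
After inserting 3: P = [[2, 3], [6]].
After inserting 1: P = [[1, 3], [2], [6]].
After inserting 5: P = [[1, 3, 5], [2], [6]].
After inserting 4: P = [[1, 3, 4], [2, 5], [6]].
After inserting 7: P = [[1, 3, 4, 7], [2, 5], [6]].

The final insertion tableau P = [[1, 3, 4, 7], [2, 5], [6]] has shape [4, 2, 1].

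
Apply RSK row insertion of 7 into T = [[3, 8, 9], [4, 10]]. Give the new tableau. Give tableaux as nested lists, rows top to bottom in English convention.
[[3, 7, 9], [4, 8], [10]]

In row 1, 7 replaces 8 (the leftmost entry greater than 7); 8 is bumped to row 2. In row 2, 8 replaces 10 (the leftmost entry greater than 8); 10 is bumped to row 3. 10 starts a new row 3. The new tableau is [[3, 7, 9], [4, 8], [10]].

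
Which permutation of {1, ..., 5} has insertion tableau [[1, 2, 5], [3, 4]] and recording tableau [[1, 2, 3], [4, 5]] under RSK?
3 4 5 1 2

Reverse RSK: for i = n, n-1, ..., 1, locate i in Q, remove the corresponding corner cell from P, and reverse-bump its entry up through P; the value ejected from row 1 is w(i).

So w = 3 4 5 1 2.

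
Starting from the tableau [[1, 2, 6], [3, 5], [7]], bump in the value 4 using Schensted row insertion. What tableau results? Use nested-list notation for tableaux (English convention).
In row 1, 4 replaces 6 (the leftmost entry greater than 4); 6 is bumped to row 2. 6 is appended to row 2. The new tableau is [[1, 2, 4], [3, 5, 6], [7]].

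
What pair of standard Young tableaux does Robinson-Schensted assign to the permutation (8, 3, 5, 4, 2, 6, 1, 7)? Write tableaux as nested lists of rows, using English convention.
Insert each entry of the permutation into P by Schensted row insertion, recording in Q the position of each new cell.

Insert 8: appended to row 1. P = [[8]].
Insert 3: 3 bumps 8 from row 1; 8 starts row 2. P = [[3], [8]].
Insert 5: appended to row 1. P = [[3, 5], [8]].
Insert 4: 4 bumps 5 from row 1; 5 bumps 8 from row 2; 8 starts row 3. P = [[3, 4], [5], [8]].
Insert 2: 2 bumps 3 from row 1; 3 bumps 5 from row 2; 5 bumps 8 from row 3; 8 starts row 4. P = [[2, 4], [3], [5], [8]].
Insert 6: appended to row 1. P = [[2, 4, 6], [3], [5], [8]].
Insert 1: 1 bumps 2 from row 1; 2 bumps 3 from row 2; 3 bumps 5 from row 3; 5 bumps 8 from row 4; 8 starts row 5. P = [[1, 4, 6], [2], [3], [5], [8]].
Insert 7: appended to row 1. P = [[1, 4, 6, 7], [2], [3], [5], [8]].

So P = [[1, 4, 6, 7], [2], [3], [5], [8]], Q = [[1, 3, 6, 8], [2], [4], [5], [7]].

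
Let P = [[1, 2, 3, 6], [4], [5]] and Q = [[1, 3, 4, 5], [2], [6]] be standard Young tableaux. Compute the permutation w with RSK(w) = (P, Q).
5 1 2 4 6 3

Reverse the RSK construction: for i from n down to 1, find the cell of Q containing i, remove the entry at that cell from P, and reverse-bump it up through P; the value ejected from row 1 is w(i).

Step i=6: Q has 6 at row 3, column 1; remove 5 from row 3 of P and reverse-bump: 5 enters row 2 and ejects 4; 4 enters row 1 and ejects 3. So w(6) = 3. P is now [[1, 2, 4, 6], [5]].
Step i=5: Q has 5 at row 1, column 4; remove that cell from P, ejecting 6. So w(5) = 6. P is now [[1, 2, 4], [5]].
Step i=4: Q has 4 at row 1, column 3; remove that cell from P, ejecting 4. So w(4) = 4. P is now [[1, 2], [5]].
Step i=3: Q has 3 at row 1, column 2; remove that cell from P, ejecting 2. So w(3) = 2. P is now [[1], [5]].
Step i=2: Q has 2 at row 2, column 1; remove 5 from row 2 of P and reverse-bump: 5 enters row 1 and ejects 1. So w(2) = 1. P is now [[5]].
Step i=1: Q has 1 at row 1, column 1; remove that cell from P, ejecting 5. So w(1) = 5. P is now [].

So w = 5 1 2 4 6 3.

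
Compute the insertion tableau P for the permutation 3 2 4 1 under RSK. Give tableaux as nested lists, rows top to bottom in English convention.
Insert 3: appended to row 1. P = [[3]].
Insert 2: 2 bumps 3 from row 1; 3 starts row 2. P = [[2], [3]].
Insert 4: appended to row 1. P = [[2, 4], [3]].
Insert 1: 1 bumps 2 from row 1; 2 bumps 3 from row 2; 3 starts row 3. P = [[1, 4], [2], [3]].

So P = [[1, 4], [2], [3]].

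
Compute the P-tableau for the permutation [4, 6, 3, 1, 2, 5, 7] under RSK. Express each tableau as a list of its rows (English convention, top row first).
After inserting 4: P = [[4]].
After inserting 6: P = [[4, 6]].
After inserting 3: P = [[3, 6], [4]].
After inserting 1: P = [[1, 6], [3], [4]].
After inserting 2: P = [[1, 2], [3, 6], [4]].
After inserting 5: P = [[1, 2, 5], [3, 6], [4]].
After inserting 7: P = [[1, 2, 5, 7], [3, 6], [4]].

So P = [[1, 2, 5, 7], [3, 6], [4]].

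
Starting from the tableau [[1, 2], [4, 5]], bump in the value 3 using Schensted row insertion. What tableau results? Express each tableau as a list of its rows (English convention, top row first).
[[1, 2, 3], [4, 5]]

3 is larger than every entry of row 1, so it is appended to row 1. The new tableau is [[1, 2, 3], [4, 5]].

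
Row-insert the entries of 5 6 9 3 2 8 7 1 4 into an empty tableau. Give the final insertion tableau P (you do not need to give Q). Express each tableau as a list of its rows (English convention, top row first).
Insert 5: appended to row 1. P = [[5]].
Insert 6: appended to row 1. P = [[5, 6]].
Insert 9: appended to row 1. P = [[5, 6, 9]].
Insert 3: 3 bumps 5 from row 1; 5 starts row 2. P = [[3, 6, 9], [5]].
Insert 2: 2 bumps 3 from row 1; 3 bumps 5 from row 2; 5 starts row 3. P = [[2, 6, 9], [3], [5]].
Insert 8: 8 bumps 9 from row 1; 9 appends to row 2. P = [[2, 6, 8], [3, 9], [5]].
Insert 7: 7 bumps 8 from row 1; 8 bumps 9 from row 2; 9 appends to row 3. P = [[2, 6, 7], [3, 8], [5, 9]].
Insert 1: 1 bumps 2 from row 1; 2 bumps 3 from row 2; 3 bumps 5 from row 3; 5 starts row 4. P = [[1, 6, 7], [2, 8], [3, 9], [5]].
Insert 4: 4 bumps 6 from row 1; 6 bumps 8 from row 2; 8 bumps 9 from row 3; 9 appends to row 4. P = [[1, 4, 7], [2, 6], [3, 8], [5, 9]].

So P = [[1, 4, 7], [2, 6], [3, 8], [5, 9]].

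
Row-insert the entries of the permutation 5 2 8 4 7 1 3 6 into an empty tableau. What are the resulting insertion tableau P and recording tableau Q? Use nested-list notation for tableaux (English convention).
Insert each entry of the permutation into P by Schensted row insertion, recording in Q the position of each new cell.

Insert 5: appended to row 1. P = [[5]].
Insert 2: 2 bumps 5 from row 1; 5 starts row 2. P = [[2], [5]].
Insert 8: appended to row 1. P = [[2, 8], [5]].
Insert 4: 4 bumps 8 from row 1; 8 appends to row 2. P = [[2, 4], [5, 8]].
Insert 7: appended to row 1. P = [[2, 4, 7], [5, 8]].
Insert 1: 1 bumps 2 from row 1; 2 bumps 5 from row 2; 5 starts row 3. P = [[1, 4, 7], [2, 8], [5]].
Insert 3: 3 bumps 4 from row 1; 4 bumps 8 from row 2; 8 appends to row 3. P = [[1, 3, 7], [2, 4], [5, 8]].
Insert 6: 6 bumps 7 from row 1; 7 appends to row 2. P = [[1, 3, 6], [2, 4, 7], [5, 8]].

So P = [[1, 3, 6], [2, 4, 7], [5, 8]], Q = [[1, 3, 5], [2, 4, 8], [6, 7]].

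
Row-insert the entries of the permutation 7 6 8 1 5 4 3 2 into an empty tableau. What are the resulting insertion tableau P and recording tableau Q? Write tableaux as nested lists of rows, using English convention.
Insert each entry of the permutation into P by Schensted row insertion, recording in Q the position of each new cell.

Insert 7: appended to row 1. P = [[7]].
Insert 6: 6 bumps 7 from row 1; 7 starts row 2. P = [[6], [7]].
Insert 8: appended to row 1. P = [[6, 8], [7]].
Insert 1: 1 bumps 6 from row 1; 6 bumps 7 from row 2; 7 starts row 3. P = [[1, 8], [6], [7]].
Insert 5: 5 bumps 8 from row 1; 8 appends to row 2. P = [[1, 5], [6, 8], [7]].
Insert 4: 4 bumps 5 from row 1; 5 bumps 6 from row 2; 6 bumps 7 from row 3; 7 starts row 4. P = [[1, 4], [5, 8], [6], [7]].
Insert 3: 3 bumps 4 from row 1; 4 bumps 5 from row 2; 5 bumps 6 from row 3; 6 bumps 7 from row 4; 7 starts row 5. P = [[1, 3], [4, 8], [5], [6], [7]].
Insert 2: 2 bumps 3 from row 1; 3 bumps 4 from row 2; 4 bumps 5 from row 3; 5 bumps 6 from row 4; 6 bumps 7 from row 5; 7 starts row 6. P = [[1, 2], [3, 8], [4], [5], [6], [7]].

So P = [[1, 2], [3, 8], [4], [5], [6], [7]], Q = [[1, 3], [2, 5], [4], [6], [7], [8]].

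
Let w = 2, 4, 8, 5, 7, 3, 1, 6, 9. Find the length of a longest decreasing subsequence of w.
4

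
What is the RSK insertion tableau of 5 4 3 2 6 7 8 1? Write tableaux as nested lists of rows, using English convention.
P = [[1, 6, 7, 8], [2], [3], [4], [5]]

Insert 5: appended to row 1. P = [[5]].
Insert 4: 4 bumps 5 from row 1; 5 starts row 2. P = [[4], [5]].
Insert 3: 3 bumps 4 from row 1; 4 bumps 5 from row 2; 5 starts row 3. P = [[3], [4], [5]].
Insert 2: 2 bumps 3 from row 1; 3 bumps 4 from row 2; 4 bumps 5 from row 3; 5 starts row 4. P = [[2], [3], [4], [5]].
Insert 6: appended to row 1. P = [[2, 6], [3], [4], [5]].
Insert 7: appended to row 1. P = [[2, 6, 7], [3], [4], [5]].
Insert 8: appended to row 1. P = [[2, 6, 7, 8], [3], [4], [5]].
Insert 1: 1 bumps 2 from row 1; 2 bumps 3 from row 2; 3 bumps 4 from row 3; 4 bumps 5 from row 4; 5 starts row 5. P = [[1, 6, 7, 8], [2], [3], [4], [5]].

So P = [[1, 6, 7, 8], [2], [3], [4], [5]].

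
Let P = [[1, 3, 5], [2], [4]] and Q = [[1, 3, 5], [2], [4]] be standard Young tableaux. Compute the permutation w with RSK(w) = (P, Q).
4 2 3 1 5

Reverse the RSK construction: for i from n down to 1, find the cell of Q containing i, remove the entry at that cell from P, and reverse-bump it up through P; the value ejected from row 1 is w(i).

Step i=5: Q has 5 at row 1, column 3; remove that cell from P, ejecting 5. So w(5) = 5. P is now [[1, 3], [2], [4]].
Step i=4: Q has 4 at row 3, column 1; remove 4 from row 3 of P and reverse-bump: 4 enters row 2 and ejects 2; 2 enters row 1 and ejects 1. So w(4) = 1. P is now [[2, 3], [4]].
Step i=3: Q has 3 at row 1, column 2; remove that cell from P, ejecting 3. So w(3) = 3. P is now [[2], [4]].
Step i=2: Q has 2 at row 2, column 1; remove 4 from row 2 of P and reverse-bump: 4 enters row 1 and ejects 2. So w(2) = 2. P is now [[4]].
Step i=1: Q has 1 at row 1, column 1; remove that cell from P, ejecting 4. So w(1) = 4. P is now [].

So w = 4 2 3 1 5.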